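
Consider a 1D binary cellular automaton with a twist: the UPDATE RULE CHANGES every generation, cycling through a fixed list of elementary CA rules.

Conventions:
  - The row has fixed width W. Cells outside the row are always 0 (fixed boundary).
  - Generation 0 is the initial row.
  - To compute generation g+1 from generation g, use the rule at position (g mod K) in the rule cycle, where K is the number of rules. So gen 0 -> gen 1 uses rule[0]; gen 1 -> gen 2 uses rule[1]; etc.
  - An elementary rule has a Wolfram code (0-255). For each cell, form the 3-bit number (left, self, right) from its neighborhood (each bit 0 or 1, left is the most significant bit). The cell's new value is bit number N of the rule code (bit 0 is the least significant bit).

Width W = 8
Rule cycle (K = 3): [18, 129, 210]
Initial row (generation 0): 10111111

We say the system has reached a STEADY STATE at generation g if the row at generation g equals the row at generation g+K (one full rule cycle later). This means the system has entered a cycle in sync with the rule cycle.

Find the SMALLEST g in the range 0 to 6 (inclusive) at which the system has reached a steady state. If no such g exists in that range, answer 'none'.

Gen 0: 10111111
Gen 1 (rule 18): 00000000
Gen 2 (rule 129): 11111111
Gen 3 (rule 210): 01111111
Gen 4 (rule 18): 10000000
Gen 5 (rule 129): 00111111
Gen 6 (rule 210): 01011111
Gen 7 (rule 18): 10000000
Gen 8 (rule 129): 00111111
Gen 9 (rule 210): 01011111

Answer: 4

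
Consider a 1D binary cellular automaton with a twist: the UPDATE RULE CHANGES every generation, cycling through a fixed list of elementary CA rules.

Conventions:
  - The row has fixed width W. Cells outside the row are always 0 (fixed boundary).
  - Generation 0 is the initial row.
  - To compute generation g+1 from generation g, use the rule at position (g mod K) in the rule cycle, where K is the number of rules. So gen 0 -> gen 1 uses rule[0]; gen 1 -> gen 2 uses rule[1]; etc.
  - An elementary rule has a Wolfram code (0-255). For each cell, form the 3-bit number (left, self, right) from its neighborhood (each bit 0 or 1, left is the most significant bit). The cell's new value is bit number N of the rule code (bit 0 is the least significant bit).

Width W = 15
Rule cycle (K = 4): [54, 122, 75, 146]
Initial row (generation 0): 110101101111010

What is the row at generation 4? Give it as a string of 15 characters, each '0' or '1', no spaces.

Gen 0: 110101101111010
Gen 1 (rule 54): 001110010000111
Gen 2 (rule 122): 011011101001101
Gen 3 (rule 75): 111010100011100
Gen 4 (rule 146): 010000010101010

Answer: 010000010101010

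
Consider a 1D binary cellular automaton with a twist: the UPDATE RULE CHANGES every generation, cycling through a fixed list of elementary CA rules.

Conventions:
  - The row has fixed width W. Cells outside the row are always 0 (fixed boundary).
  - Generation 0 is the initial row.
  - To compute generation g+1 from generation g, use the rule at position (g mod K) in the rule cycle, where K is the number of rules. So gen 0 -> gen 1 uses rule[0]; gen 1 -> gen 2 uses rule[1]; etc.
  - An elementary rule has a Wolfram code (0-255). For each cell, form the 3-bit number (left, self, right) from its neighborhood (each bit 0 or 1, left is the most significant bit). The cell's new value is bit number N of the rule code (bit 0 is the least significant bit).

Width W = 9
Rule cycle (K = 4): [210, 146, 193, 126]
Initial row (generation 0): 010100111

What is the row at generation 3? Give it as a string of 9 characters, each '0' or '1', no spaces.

Gen 0: 010100111
Gen 1 (rule 210): 100011011
Gen 2 (rule 146): 010100000
Gen 3 (rule 193): 000001111

Answer: 000001111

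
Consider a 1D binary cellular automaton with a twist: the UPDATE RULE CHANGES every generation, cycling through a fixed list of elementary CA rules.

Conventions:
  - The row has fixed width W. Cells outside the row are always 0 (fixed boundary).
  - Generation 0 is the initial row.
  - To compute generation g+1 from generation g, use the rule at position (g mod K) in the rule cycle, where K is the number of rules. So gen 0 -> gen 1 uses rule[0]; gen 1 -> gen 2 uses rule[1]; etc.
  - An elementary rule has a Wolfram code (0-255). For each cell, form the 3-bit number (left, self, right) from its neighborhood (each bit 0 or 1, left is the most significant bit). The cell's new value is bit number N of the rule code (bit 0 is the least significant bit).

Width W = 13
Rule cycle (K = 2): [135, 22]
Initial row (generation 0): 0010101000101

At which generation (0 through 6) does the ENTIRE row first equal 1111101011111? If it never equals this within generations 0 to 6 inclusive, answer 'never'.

Answer: 3

Derivation:
Gen 0: 0010101000101
Gen 1 (rule 135): 1110101011101
Gen 2 (rule 22): 0000101000001
Gen 3 (rule 135): 1111101011111
Gen 4 (rule 22): 0000001000000
Gen 5 (rule 135): 1111111011111
Gen 6 (rule 22): 0000000000000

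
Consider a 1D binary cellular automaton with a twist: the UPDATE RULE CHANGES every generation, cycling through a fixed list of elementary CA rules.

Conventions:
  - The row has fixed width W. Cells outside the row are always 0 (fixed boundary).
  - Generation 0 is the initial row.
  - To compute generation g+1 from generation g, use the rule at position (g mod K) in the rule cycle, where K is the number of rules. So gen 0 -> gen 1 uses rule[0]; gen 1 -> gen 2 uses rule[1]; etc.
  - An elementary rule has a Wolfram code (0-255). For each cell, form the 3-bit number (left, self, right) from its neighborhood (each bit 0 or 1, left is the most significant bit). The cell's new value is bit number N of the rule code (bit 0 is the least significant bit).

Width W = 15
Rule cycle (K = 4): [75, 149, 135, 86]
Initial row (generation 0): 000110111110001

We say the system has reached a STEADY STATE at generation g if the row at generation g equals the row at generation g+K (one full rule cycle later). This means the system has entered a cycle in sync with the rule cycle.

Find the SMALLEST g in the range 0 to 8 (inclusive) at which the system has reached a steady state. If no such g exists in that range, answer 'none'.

Gen 0: 000110111110001
Gen 1 (rule 75): 111110100010110
Gen 2 (rule 149): 011100111010001
Gen 3 (rule 135): 101001010010111
Gen 4 (rule 86): 101111011110001
Gen 5 (rule 75): 001001010010110
Gen 6 (rule 149): 101101011010001
Gen 7 (rule 135): 100001000010111
Gen 8 (rule 86): 110011100110001
Gen 9 (rule 75): 110110101110110
Gen 10 (rule 149): 000000100100001
Gen 11 (rule 135): 111111101101111
Gen 12 (rule 86): 000000100100001

Answer: none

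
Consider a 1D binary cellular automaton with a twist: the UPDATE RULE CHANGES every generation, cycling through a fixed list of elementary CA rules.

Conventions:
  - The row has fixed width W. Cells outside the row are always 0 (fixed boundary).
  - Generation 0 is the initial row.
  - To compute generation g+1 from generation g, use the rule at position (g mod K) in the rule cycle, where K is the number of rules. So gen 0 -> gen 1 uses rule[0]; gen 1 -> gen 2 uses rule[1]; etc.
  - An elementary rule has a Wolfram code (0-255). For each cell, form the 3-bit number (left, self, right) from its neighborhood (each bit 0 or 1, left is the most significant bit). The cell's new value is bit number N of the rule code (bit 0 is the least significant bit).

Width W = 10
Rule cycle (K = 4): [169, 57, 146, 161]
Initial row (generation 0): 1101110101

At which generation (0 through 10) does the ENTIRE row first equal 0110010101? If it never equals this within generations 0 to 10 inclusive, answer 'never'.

Gen 0: 1101110101
Gen 1 (rule 169): 1011101010
Gen 2 (rule 57): 0110010101
Gen 3 (rule 146): 1001100000
Gen 4 (rule 161): 0000001111
Gen 5 (rule 169): 1111101110
Gen 6 (rule 57): 1000011001
Gen 7 (rule 146): 0100100110
Gen 8 (rule 161): 0000000000
Gen 9 (rule 169): 1111111111
Gen 10 (rule 57): 1000000000

Answer: 2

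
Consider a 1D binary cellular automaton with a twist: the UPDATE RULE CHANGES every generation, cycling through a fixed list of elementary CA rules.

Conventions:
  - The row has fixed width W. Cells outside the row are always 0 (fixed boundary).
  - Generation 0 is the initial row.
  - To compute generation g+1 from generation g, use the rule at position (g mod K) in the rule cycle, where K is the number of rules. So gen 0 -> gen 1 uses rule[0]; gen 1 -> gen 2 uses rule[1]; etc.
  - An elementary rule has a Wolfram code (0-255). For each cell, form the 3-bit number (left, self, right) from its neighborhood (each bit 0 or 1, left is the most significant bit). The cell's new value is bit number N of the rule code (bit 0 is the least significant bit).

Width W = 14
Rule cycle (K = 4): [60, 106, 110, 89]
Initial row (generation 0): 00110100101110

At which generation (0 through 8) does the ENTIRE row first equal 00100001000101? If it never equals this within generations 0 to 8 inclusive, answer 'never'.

Gen 0: 00110100101110
Gen 1 (rule 60): 00101110111001
Gen 2 (rule 106): 01011011101010
Gen 3 (rule 110): 11111110111110
Gen 4 (rule 89): 10000010100011
Gen 5 (rule 60): 11000011110010
Gen 6 (rule 106): 11000110010100
Gen 7 (rule 110): 11001110111100
Gen 8 (rule 89): 11101010100111

Answer: never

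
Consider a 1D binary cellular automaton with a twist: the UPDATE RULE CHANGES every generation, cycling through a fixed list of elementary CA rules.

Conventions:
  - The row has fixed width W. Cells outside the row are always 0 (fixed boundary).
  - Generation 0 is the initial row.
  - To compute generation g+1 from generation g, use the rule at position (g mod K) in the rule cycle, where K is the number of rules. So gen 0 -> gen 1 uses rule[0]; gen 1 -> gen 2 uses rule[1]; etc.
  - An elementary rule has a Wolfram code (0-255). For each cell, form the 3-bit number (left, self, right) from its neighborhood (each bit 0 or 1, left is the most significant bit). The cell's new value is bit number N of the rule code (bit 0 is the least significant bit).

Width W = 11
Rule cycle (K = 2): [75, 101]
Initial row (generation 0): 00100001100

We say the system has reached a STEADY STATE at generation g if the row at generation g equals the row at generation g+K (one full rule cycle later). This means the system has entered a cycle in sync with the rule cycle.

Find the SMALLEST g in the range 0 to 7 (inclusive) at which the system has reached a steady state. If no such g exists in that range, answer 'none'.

Answer: 4

Derivation:
Gen 0: 00100001100
Gen 1 (rule 75): 11001111101
Gen 2 (rule 101): 01000000111
Gen 3 (rule 75): 10011111101
Gen 4 (rule 101): 10000000111
Gen 5 (rule 75): 00111111101
Gen 6 (rule 101): 10000000111
Gen 7 (rule 75): 00111111101
Gen 8 (rule 101): 10000000111
Gen 9 (rule 75): 00111111101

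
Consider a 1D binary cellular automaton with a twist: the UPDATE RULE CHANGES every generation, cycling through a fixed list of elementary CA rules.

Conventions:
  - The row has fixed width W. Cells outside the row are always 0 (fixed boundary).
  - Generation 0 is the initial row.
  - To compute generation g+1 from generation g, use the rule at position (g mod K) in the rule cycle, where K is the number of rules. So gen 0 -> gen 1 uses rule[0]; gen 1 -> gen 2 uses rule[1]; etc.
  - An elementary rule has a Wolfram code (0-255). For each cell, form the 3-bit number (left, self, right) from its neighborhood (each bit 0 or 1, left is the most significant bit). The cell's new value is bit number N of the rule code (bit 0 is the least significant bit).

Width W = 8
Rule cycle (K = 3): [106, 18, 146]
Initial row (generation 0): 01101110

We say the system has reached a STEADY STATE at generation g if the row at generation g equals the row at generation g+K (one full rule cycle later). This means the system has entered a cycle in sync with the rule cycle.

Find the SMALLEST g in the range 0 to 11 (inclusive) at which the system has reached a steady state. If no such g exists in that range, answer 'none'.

Gen 0: 01101110
Gen 1 (rule 106): 11111010
Gen 2 (rule 18): 00000001
Gen 3 (rule 146): 00000010
Gen 4 (rule 106): 00000100
Gen 5 (rule 18): 00001010
Gen 6 (rule 146): 00010001
Gen 7 (rule 106): 00100010
Gen 8 (rule 18): 01010101
Gen 9 (rule 146): 10000000
Gen 10 (rule 106): 00000000
Gen 11 (rule 18): 00000000
Gen 12 (rule 146): 00000000
Gen 13 (rule 106): 00000000
Gen 14 (rule 18): 00000000

Answer: 10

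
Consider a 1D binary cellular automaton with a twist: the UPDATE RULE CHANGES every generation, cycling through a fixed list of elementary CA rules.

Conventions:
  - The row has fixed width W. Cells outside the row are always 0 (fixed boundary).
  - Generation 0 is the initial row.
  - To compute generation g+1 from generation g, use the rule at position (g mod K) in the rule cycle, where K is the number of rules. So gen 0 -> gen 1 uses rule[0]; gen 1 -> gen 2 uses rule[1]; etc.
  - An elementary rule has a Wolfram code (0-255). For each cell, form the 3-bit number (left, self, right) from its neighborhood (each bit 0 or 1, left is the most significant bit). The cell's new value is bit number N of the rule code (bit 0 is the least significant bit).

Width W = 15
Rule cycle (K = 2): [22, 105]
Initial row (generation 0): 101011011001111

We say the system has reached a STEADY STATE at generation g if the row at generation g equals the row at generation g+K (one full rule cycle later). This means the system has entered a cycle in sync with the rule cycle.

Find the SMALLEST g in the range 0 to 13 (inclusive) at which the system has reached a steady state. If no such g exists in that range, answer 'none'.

Gen 0: 101011011001111
Gen 1 (rule 22): 101000000110000
Gen 2 (rule 105): 010011110110111
Gen 3 (rule 22): 111100000000000
Gen 4 (rule 105): 100101111111111
Gen 5 (rule 22): 111100000000000
Gen 6 (rule 105): 100101111111111
Gen 7 (rule 22): 111100000000000
Gen 8 (rule 105): 100101111111111
Gen 9 (rule 22): 111100000000000
Gen 10 (rule 105): 100101111111111
Gen 11 (rule 22): 111100000000000
Gen 12 (rule 105): 100101111111111
Gen 13 (rule 22): 111100000000000
Gen 14 (rule 105): 100101111111111
Gen 15 (rule 22): 111100000000000

Answer: 3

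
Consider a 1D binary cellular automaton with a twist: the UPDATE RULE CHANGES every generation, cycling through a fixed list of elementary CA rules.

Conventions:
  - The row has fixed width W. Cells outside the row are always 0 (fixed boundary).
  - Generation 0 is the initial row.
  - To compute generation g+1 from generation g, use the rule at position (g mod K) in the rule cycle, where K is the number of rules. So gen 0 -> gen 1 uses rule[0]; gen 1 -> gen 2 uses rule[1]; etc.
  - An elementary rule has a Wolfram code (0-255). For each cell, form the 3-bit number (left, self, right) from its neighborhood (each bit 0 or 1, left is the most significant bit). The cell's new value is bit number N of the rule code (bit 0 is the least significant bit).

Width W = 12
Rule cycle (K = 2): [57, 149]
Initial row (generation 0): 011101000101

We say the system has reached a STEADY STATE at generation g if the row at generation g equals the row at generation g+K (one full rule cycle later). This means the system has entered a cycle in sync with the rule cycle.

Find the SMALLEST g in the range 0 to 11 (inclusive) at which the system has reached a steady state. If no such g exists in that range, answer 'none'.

Gen 0: 011101000101
Gen 1 (rule 57): 010010110010
Gen 2 (rule 149): 011010001011
Gen 3 (rule 57): 010101100110
Gen 4 (rule 149): 010100010001
Gen 5 (rule 57): 001011001100
Gen 6 (rule 149): 101000100011
Gen 7 (rule 57): 010110011010
Gen 8 (rule 149): 010001000011
Gen 9 (rule 57): 001100111010
Gen 10 (rule 149): 100010010011
Gen 11 (rule 57): 011001001010
Gen 12 (rule 149): 000101101011
Gen 13 (rule 57): 110011010110

Answer: none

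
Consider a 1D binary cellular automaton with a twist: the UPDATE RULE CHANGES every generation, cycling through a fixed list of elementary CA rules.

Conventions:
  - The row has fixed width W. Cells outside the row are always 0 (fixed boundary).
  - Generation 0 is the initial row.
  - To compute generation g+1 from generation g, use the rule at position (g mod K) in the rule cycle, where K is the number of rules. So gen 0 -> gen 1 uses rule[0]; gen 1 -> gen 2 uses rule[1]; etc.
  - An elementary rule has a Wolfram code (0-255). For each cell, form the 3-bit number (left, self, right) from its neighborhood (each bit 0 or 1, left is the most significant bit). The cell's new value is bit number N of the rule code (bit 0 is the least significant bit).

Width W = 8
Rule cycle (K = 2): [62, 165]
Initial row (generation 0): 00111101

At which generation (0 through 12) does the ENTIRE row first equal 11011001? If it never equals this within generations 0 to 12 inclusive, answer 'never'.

Gen 0: 00111101
Gen 1 (rule 62): 01100011
Gen 2 (rule 165): 00001000
Gen 3 (rule 62): 00011100
Gen 4 (rule 165): 11001001
Gen 5 (rule 62): 10111111
Gen 6 (rule 165): 11011110
Gen 7 (rule 62): 10110001
Gen 8 (rule 165): 11000101
Gen 9 (rule 62): 10101111
Gen 10 (rule 165): 11110110
Gen 11 (rule 62): 10001101
Gen 12 (rule 165): 10100011

Answer: never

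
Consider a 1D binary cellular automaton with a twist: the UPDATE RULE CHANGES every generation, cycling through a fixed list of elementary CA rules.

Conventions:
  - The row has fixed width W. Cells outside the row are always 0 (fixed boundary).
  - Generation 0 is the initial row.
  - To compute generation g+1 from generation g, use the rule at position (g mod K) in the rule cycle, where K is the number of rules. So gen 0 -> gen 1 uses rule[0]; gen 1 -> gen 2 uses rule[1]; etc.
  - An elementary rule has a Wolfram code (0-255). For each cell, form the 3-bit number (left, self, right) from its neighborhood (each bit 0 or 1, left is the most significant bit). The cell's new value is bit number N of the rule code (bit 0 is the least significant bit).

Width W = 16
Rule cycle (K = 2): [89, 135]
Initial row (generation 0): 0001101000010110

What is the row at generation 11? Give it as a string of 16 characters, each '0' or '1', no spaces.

Answer: 1111100011000011

Derivation:
Gen 0: 0001101000010110
Gen 1 (rule 89): 1101100111000111
Gen 2 (rule 135): 0000001010011010
Gen 3 (rule 89): 1111100001011001
Gen 4 (rule 135): 0111001111000011
Gen 5 (rule 89): 0101101001111011
Gen 6 (rule 135): 1100001010110000
Gen 7 (rule 89): 1111100000111111
Gen 8 (rule 135): 0111001111011110
Gen 9 (rule 89): 0101101001010011
Gen 10 (rule 135): 1100001011010100
Gen 11 (rule 89): 1111100011000011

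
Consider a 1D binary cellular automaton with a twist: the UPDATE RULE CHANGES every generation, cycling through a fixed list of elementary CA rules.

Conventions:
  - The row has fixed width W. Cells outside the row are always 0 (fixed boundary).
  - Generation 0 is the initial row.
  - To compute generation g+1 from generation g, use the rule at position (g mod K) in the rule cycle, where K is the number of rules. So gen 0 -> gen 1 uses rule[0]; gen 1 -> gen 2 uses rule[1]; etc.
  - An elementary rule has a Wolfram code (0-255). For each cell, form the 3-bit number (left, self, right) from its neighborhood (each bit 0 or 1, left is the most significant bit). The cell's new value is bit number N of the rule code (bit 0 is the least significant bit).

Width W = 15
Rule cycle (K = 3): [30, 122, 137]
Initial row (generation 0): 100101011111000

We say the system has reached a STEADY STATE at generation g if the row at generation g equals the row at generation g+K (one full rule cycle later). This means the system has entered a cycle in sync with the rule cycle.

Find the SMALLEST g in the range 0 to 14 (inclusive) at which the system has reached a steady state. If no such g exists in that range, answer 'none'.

Answer: none

Derivation:
Gen 0: 100101011111000
Gen 1 (rule 30): 111101010000100
Gen 2 (rule 122): 100110101001010
Gen 3 (rule 137): 000100000000000
Gen 4 (rule 30): 001110000000000
Gen 5 (rule 122): 011011000000000
Gen 6 (rule 137): 010010011111111
Gen 7 (rule 30): 111111110000000
Gen 8 (rule 122): 100000011000000
Gen 9 (rule 137): 001111010011111
Gen 10 (rule 30): 011000011110000
Gen 11 (rule 122): 111100110011000
Gen 12 (rule 137): 111000100010011
Gen 13 (rule 30): 100101110111110
Gen 14 (rule 122): 011011011100011
Gen 15 (rule 137): 010010011001010
Gen 16 (rule 30): 111111110111011
Gen 17 (rule 122): 100000011101111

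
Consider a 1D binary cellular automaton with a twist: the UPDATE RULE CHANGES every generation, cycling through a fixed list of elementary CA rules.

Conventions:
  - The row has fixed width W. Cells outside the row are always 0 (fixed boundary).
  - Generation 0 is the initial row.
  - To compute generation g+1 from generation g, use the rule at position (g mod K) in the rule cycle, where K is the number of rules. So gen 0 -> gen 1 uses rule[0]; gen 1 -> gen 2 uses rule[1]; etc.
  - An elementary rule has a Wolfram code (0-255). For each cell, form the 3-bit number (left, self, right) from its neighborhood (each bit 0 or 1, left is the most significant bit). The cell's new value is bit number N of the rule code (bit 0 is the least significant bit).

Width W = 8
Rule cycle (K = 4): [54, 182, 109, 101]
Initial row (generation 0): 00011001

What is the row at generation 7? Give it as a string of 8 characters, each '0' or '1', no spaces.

Answer: 01111110

Derivation:
Gen 0: 00011001
Gen 1 (rule 54): 00100111
Gen 2 (rule 182): 01111010
Gen 3 (rule 109): 01001110
Gen 4 (rule 101): 01000010
Gen 5 (rule 54): 11100111
Gen 6 (rule 182): 01011010
Gen 7 (rule 109): 01111110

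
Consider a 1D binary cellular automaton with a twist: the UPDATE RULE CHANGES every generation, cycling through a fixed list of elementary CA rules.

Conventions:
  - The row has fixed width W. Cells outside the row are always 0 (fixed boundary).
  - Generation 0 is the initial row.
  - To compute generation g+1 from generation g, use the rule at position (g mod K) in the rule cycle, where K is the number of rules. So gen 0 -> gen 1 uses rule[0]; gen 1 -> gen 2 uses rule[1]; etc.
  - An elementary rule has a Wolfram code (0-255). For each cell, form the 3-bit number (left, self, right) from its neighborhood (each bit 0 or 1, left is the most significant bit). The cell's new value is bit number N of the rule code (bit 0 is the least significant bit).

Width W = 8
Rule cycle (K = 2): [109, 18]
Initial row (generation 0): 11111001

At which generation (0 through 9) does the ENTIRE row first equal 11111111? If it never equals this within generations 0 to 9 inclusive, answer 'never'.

Gen 0: 11111001
Gen 1 (rule 109): 10001001
Gen 2 (rule 18): 01010110
Gen 3 (rule 109): 01111110
Gen 4 (rule 18): 10000001
Gen 5 (rule 109): 10111101
Gen 6 (rule 18): 00000000
Gen 7 (rule 109): 11111111
Gen 8 (rule 18): 00000000
Gen 9 (rule 109): 11111111

Answer: 7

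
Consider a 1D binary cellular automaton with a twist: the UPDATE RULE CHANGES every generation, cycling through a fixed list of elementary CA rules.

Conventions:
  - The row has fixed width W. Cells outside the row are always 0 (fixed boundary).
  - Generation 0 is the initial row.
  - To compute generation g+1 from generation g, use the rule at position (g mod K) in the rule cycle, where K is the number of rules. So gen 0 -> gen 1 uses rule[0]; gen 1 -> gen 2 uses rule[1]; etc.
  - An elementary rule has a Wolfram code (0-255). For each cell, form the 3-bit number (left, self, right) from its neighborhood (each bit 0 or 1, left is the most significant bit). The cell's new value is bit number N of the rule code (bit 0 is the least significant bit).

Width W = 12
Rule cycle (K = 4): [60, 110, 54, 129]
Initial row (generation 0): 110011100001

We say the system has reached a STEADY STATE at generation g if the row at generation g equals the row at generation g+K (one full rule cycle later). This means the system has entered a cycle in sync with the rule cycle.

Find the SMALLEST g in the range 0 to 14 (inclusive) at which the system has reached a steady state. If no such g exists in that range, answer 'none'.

Answer: 10

Derivation:
Gen 0: 110011100001
Gen 1 (rule 60): 101010010001
Gen 2 (rule 110): 111110110011
Gen 3 (rule 54): 000001001100
Gen 4 (rule 129): 111100000001
Gen 5 (rule 60): 100010000001
Gen 6 (rule 110): 100110000011
Gen 7 (rule 54): 111001000100
Gen 8 (rule 129): 010000010001
Gen 9 (rule 60): 011000011001
Gen 10 (rule 110): 111000111011
Gen 11 (rule 54): 000101000100
Gen 12 (rule 129): 110000010001
Gen 13 (rule 60): 101000011001
Gen 14 (rule 110): 111000111011
Gen 15 (rule 54): 000101000100
Gen 16 (rule 129): 110000010001
Gen 17 (rule 60): 101000011001
Gen 18 (rule 110): 111000111011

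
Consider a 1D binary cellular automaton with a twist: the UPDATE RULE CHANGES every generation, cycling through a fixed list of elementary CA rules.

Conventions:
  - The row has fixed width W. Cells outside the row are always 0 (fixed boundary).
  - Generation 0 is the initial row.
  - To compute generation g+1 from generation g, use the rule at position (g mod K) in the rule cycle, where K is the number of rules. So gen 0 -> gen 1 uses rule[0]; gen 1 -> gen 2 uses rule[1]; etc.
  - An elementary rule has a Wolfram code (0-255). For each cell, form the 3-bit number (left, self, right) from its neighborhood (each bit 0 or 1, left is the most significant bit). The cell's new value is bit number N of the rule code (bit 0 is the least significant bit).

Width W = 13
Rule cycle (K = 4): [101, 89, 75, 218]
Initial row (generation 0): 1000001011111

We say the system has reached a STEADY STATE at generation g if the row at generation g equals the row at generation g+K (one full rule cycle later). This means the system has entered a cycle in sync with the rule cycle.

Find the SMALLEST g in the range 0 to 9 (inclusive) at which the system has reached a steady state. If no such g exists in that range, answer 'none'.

Gen 0: 1000001011111
Gen 1 (rule 101): 1011101100001
Gen 2 (rule 89): 0010101111100
Gen 3 (rule 75): 1100001000101
Gen 4 (rule 218): 1110010101000
Gen 5 (rule 101): 0010011111011
Gen 6 (rule 89): 1001010001011
Gen 7 (rule 75): 0010000110011
Gen 8 (rule 218): 0101001111111
Gen 9 (rule 101): 0111000000001
Gen 10 (rule 89): 0101111111100
Gen 11 (rule 75): 1001000000101
Gen 12 (rule 218): 0110100001000
Gen 13 (rule 101): 0011101101011

Answer: none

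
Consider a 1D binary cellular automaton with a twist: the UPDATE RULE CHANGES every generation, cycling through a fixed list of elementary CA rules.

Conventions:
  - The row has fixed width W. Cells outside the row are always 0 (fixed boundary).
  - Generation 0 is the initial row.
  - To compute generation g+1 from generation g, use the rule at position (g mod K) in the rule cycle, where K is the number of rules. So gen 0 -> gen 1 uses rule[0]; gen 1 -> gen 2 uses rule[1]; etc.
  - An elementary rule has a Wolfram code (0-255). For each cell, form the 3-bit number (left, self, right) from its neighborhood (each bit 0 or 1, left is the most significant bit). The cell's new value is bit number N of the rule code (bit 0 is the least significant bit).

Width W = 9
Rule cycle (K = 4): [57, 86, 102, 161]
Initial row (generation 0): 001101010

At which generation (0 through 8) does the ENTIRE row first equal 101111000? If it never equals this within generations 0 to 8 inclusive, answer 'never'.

Gen 0: 001101010
Gen 1 (rule 57): 101010101
Gen 2 (rule 86): 101010101
Gen 3 (rule 102): 111111111
Gen 4 (rule 161): 011111110
Gen 5 (rule 57): 010000001
Gen 6 (rule 86): 111000011
Gen 7 (rule 102): 001000101
Gen 8 (rule 161): 100010010

Answer: never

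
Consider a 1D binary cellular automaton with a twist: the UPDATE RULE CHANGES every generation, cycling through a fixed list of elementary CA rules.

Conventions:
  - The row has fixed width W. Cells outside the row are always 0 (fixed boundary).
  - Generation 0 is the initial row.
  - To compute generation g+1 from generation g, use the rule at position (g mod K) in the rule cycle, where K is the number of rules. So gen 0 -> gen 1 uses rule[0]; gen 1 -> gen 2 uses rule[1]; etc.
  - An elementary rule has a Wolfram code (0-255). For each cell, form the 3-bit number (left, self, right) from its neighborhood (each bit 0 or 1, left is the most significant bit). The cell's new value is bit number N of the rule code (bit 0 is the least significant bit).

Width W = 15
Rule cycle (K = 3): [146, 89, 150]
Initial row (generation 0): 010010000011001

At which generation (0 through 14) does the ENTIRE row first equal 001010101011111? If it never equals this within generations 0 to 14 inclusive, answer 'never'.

Gen 0: 010010000011001
Gen 1 (rule 146): 101101000100110
Gen 2 (rule 89): 001100110010111
Gen 3 (rule 150): 010011001110010
Gen 4 (rule 146): 101100110101101
Gen 5 (rule 89): 001110110001100
Gen 6 (rule 150): 010100001010010
Gen 7 (rule 146): 100010010001101
Gen 8 (rule 89): 011001001101100
Gen 9 (rule 150): 100111110000010
Gen 10 (rule 146): 011011101000101
Gen 11 (rule 89): 011010100110000
Gen 12 (rule 150): 100010111001000
Gen 13 (rule 146): 010100010110100
Gen 14 (rule 89): 000011000110011

Answer: never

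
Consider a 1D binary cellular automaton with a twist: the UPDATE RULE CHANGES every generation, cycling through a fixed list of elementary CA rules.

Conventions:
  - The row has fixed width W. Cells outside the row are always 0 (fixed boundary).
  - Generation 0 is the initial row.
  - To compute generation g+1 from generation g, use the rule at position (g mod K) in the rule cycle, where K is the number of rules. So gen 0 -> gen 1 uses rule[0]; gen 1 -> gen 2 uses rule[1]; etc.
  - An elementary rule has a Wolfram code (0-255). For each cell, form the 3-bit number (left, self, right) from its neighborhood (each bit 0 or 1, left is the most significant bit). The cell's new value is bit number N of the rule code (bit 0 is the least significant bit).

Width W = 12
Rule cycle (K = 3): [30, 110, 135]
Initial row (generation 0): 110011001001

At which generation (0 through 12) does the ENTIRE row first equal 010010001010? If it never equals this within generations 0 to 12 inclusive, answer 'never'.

Answer: never

Derivation:
Gen 0: 110011001001
Gen 1 (rule 30): 101110111111
Gen 2 (rule 110): 111011100001
Gen 3 (rule 135): 010001001111
Gen 4 (rule 30): 111011111000
Gen 5 (rule 110): 101110001000
Gen 6 (rule 135): 100100111011
Gen 7 (rule 30): 111111100010
Gen 8 (rule 110): 100000100110
Gen 9 (rule 135): 101111101000
Gen 10 (rule 30): 101000001100
Gen 11 (rule 110): 111000011100
Gen 12 (rule 135): 010011101001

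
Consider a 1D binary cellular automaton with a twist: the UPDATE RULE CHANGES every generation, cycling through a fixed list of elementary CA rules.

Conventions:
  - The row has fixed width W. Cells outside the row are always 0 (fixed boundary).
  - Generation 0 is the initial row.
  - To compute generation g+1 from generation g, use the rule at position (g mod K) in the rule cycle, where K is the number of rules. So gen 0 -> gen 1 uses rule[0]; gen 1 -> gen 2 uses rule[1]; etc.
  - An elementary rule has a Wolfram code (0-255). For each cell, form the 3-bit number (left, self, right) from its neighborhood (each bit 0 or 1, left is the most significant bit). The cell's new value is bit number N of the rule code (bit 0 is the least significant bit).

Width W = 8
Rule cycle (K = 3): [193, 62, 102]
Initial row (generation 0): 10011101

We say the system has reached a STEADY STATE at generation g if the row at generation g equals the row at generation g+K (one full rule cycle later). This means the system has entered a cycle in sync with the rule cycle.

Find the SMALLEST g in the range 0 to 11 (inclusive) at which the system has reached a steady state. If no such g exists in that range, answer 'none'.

Gen 0: 10011101
Gen 1 (rule 193): 00001100
Gen 2 (rule 62): 00011010
Gen 3 (rule 102): 00101110
Gen 4 (rule 193): 10000110
Gen 5 (rule 62): 11001101
Gen 6 (rule 102): 01010111
Gen 7 (rule 193): 00000011
Gen 8 (rule 62): 00000110
Gen 9 (rule 102): 00001010
Gen 10 (rule 193): 11100000
Gen 11 (rule 62): 10010000
Gen 12 (rule 102): 10110000
Gen 13 (rule 193): 00010111
Gen 14 (rule 62): 00111100

Answer: none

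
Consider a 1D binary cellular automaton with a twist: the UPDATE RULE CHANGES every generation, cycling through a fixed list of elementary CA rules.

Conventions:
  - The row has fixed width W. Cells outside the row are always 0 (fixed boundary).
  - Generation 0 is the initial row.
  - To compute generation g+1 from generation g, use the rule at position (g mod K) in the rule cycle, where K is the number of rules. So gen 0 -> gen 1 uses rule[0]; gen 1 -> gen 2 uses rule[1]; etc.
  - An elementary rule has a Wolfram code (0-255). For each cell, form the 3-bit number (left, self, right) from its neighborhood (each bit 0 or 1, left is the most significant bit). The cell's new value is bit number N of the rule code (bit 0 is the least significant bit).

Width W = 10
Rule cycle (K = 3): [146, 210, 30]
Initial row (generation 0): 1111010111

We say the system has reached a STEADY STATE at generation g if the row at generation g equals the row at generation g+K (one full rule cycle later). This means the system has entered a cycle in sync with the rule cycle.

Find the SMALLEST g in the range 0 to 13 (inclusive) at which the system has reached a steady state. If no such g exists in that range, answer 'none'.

Gen 0: 1111010111
Gen 1 (rule 146): 0110000010
Gen 2 (rule 210): 1011000101
Gen 3 (rule 30): 1010101101
Gen 4 (rule 146): 0000000000
Gen 5 (rule 210): 0000000000
Gen 6 (rule 30): 0000000000
Gen 7 (rule 146): 0000000000
Gen 8 (rule 210): 0000000000
Gen 9 (rule 30): 0000000000
Gen 10 (rule 146): 0000000000
Gen 11 (rule 210): 0000000000
Gen 12 (rule 30): 0000000000
Gen 13 (rule 146): 0000000000
Gen 14 (rule 210): 0000000000
Gen 15 (rule 30): 0000000000
Gen 16 (rule 146): 0000000000

Answer: 4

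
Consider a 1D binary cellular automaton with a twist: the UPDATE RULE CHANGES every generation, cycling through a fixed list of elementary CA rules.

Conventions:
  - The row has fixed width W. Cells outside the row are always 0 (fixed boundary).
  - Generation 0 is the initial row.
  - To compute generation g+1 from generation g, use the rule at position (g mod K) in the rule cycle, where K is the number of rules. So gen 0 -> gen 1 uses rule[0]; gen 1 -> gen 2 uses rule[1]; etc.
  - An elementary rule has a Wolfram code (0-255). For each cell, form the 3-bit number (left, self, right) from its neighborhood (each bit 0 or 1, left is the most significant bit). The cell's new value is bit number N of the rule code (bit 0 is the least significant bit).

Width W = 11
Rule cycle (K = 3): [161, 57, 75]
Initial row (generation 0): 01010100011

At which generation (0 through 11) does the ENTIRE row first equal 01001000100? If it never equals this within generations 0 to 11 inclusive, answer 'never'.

Answer: 7

Derivation:
Gen 0: 01010100011
Gen 1 (rule 161): 00101001000
Gen 2 (rule 57): 10010100111
Gen 3 (rule 75): 00100001101
Gen 4 (rule 161): 10001100010
Gen 5 (rule 57): 01101011001
Gen 6 (rule 75): 11100011010
Gen 7 (rule 161): 01001000100
Gen 8 (rule 57): 00100110011
Gen 9 (rule 75): 11001110111
Gen 10 (rule 161): 00000101010
Gen 11 (rule 57): 11110010101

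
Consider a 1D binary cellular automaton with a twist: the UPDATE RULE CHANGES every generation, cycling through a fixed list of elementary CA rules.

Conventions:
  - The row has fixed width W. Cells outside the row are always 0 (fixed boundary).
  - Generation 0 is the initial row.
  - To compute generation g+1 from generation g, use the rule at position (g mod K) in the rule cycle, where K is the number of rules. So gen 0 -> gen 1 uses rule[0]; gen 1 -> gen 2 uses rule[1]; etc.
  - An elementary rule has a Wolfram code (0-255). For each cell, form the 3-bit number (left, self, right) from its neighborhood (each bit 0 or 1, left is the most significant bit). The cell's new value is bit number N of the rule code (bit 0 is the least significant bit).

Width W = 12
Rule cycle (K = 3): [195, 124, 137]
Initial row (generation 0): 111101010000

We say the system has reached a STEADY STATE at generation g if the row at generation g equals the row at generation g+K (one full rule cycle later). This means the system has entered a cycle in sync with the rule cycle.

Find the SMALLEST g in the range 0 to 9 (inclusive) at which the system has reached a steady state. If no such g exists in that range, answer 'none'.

Answer: none

Derivation:
Gen 0: 111101010000
Gen 1 (rule 195): 011100000111
Gen 2 (rule 124): 010110000101
Gen 3 (rule 137): 000100110000
Gen 4 (rule 195): 111001010111
Gen 5 (rule 124): 101101111101
Gen 6 (rule 137): 001001111000
Gen 7 (rule 195): 110010111011
Gen 8 (rule 124): 111011101111
Gen 9 (rule 137): 110011001110
Gen 10 (rule 195): 010101010110
Gen 11 (rule 124): 011111111111
Gen 12 (rule 137): 011111111110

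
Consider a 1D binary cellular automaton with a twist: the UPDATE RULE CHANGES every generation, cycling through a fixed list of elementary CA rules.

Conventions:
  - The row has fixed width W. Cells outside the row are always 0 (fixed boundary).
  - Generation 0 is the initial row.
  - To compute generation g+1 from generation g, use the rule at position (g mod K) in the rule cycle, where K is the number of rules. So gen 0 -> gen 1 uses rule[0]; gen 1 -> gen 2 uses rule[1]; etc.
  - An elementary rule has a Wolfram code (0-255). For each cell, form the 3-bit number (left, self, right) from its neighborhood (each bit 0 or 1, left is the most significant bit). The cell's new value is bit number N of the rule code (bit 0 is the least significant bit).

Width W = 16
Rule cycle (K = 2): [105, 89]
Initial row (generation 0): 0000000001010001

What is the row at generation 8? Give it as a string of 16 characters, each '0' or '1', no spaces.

Answer: 0000101110111111

Derivation:
Gen 0: 0000000001010001
Gen 1 (rule 105): 1111111100100100
Gen 2 (rule 89): 1000000110010011
Gen 3 (rule 105): 0011110110000011
Gen 4 (rule 89): 1010010111111011
Gen 5 (rule 105): 0100001100001111
Gen 6 (rule 89): 0011101111101001
Gen 7 (rule 105): 1010111000110000
Gen 8 (rule 89): 0000101110111111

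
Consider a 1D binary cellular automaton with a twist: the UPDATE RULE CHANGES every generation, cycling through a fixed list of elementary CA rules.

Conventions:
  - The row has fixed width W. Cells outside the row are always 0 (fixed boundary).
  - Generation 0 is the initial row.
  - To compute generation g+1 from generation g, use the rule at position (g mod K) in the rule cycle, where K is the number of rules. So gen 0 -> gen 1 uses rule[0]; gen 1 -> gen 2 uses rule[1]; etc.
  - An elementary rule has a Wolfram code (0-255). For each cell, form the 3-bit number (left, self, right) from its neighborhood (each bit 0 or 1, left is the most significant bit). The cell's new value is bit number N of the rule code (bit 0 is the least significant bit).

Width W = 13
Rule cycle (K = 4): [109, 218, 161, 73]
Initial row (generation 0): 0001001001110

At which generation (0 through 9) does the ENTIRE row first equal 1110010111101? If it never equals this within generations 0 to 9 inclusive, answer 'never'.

Gen 0: 0001001001110
Gen 1 (rule 109): 1101001001010
Gen 2 (rule 218): 1100110110001
Gen 3 (rule 161): 0000001000100
Gen 4 (rule 73): 1111100010001
Gen 5 (rule 109): 1000101010101
Gen 6 (rule 218): 0101000000000
Gen 7 (rule 161): 0010011111111
Gen 8 (rule 73): 1000010000001
Gen 9 (rule 109): 1011010111101

Answer: never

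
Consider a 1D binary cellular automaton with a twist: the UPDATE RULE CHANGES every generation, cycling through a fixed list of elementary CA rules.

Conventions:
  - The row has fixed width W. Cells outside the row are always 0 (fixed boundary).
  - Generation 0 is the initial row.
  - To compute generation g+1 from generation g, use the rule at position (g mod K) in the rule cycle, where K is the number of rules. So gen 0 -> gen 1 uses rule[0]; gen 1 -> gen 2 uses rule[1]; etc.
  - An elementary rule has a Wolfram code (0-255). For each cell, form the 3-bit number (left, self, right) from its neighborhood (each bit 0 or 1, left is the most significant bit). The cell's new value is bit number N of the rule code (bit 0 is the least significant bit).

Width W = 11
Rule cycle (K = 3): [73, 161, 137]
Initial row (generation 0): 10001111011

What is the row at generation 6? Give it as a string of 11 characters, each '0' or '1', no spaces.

Answer: 01000000000

Derivation:
Gen 0: 10001111011
Gen 1 (rule 73): 00101001011
Gen 2 (rule 161): 10010000100
Gen 3 (rule 137): 00000110001
Gen 4 (rule 73): 11110110100
Gen 5 (rule 161): 01101001001
Gen 6 (rule 137): 01000000000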